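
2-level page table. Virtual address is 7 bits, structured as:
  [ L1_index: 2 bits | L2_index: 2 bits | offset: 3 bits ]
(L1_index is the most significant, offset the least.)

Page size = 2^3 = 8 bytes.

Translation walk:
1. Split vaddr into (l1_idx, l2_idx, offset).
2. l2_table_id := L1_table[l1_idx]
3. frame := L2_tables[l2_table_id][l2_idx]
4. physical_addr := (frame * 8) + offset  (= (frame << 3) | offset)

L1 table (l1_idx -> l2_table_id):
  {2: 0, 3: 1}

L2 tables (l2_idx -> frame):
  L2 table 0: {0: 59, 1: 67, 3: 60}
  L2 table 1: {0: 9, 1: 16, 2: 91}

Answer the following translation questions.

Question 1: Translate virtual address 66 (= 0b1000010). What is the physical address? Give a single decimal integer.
Answer: 474

Derivation:
vaddr = 66 = 0b1000010
Split: l1_idx=2, l2_idx=0, offset=2
L1[2] = 0
L2[0][0] = 59
paddr = 59 * 8 + 2 = 474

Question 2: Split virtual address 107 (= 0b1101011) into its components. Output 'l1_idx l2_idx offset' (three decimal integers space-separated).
vaddr = 107 = 0b1101011
  top 2 bits -> l1_idx = 3
  next 2 bits -> l2_idx = 1
  bottom 3 bits -> offset = 3

Answer: 3 1 3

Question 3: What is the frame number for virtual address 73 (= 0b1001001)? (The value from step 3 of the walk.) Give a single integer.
Answer: 67

Derivation:
vaddr = 73: l1_idx=2, l2_idx=1
L1[2] = 0; L2[0][1] = 67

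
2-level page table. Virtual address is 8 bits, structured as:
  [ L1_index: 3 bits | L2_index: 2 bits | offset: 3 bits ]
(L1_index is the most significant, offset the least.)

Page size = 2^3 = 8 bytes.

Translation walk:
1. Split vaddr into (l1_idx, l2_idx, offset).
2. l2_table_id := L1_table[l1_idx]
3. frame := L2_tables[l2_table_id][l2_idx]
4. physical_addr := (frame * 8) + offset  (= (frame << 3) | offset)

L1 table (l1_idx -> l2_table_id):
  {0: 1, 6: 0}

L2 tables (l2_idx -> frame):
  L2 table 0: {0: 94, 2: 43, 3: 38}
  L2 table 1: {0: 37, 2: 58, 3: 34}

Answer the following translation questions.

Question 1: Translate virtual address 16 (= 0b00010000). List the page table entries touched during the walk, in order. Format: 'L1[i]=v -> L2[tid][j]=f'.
Answer: L1[0]=1 -> L2[1][2]=58

Derivation:
vaddr = 16 = 0b00010000
Split: l1_idx=0, l2_idx=2, offset=0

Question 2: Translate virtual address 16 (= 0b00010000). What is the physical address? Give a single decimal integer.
vaddr = 16 = 0b00010000
Split: l1_idx=0, l2_idx=2, offset=0
L1[0] = 1
L2[1][2] = 58
paddr = 58 * 8 + 0 = 464

Answer: 464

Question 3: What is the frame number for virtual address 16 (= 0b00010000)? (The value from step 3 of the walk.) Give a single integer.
vaddr = 16: l1_idx=0, l2_idx=2
L1[0] = 1; L2[1][2] = 58

Answer: 58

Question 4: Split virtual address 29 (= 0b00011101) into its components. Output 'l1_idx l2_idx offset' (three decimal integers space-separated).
Answer: 0 3 5

Derivation:
vaddr = 29 = 0b00011101
  top 3 bits -> l1_idx = 0
  next 2 bits -> l2_idx = 3
  bottom 3 bits -> offset = 5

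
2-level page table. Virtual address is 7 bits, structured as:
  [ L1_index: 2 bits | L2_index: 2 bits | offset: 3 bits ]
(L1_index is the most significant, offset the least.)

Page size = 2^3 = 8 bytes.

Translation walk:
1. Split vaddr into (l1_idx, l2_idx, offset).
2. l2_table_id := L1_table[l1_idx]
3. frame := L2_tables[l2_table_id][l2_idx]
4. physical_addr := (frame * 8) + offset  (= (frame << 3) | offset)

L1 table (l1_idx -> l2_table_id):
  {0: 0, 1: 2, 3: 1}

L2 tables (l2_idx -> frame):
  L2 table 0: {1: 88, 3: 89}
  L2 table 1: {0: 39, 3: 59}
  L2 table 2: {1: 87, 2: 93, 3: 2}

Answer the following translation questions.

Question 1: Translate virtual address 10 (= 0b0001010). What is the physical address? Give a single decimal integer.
vaddr = 10 = 0b0001010
Split: l1_idx=0, l2_idx=1, offset=2
L1[0] = 0
L2[0][1] = 88
paddr = 88 * 8 + 2 = 706

Answer: 706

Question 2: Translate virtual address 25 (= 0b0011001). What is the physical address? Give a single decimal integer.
vaddr = 25 = 0b0011001
Split: l1_idx=0, l2_idx=3, offset=1
L1[0] = 0
L2[0][3] = 89
paddr = 89 * 8 + 1 = 713

Answer: 713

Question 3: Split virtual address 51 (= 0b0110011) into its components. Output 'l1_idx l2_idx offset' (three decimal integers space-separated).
vaddr = 51 = 0b0110011
  top 2 bits -> l1_idx = 1
  next 2 bits -> l2_idx = 2
  bottom 3 bits -> offset = 3

Answer: 1 2 3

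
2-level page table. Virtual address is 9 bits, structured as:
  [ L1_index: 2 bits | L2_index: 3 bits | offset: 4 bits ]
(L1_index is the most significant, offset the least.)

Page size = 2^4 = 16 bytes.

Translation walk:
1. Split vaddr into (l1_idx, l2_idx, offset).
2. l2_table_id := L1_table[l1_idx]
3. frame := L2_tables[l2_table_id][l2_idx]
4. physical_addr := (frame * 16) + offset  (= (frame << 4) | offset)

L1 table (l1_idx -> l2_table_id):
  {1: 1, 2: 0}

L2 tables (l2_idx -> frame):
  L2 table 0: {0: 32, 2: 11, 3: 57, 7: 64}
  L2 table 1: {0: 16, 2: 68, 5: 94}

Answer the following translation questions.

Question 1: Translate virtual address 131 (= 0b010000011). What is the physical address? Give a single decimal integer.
vaddr = 131 = 0b010000011
Split: l1_idx=1, l2_idx=0, offset=3
L1[1] = 1
L2[1][0] = 16
paddr = 16 * 16 + 3 = 259

Answer: 259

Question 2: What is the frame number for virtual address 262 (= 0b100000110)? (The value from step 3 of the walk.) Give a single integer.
vaddr = 262: l1_idx=2, l2_idx=0
L1[2] = 0; L2[0][0] = 32

Answer: 32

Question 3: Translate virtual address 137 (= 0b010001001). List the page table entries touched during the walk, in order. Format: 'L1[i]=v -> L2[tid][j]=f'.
Answer: L1[1]=1 -> L2[1][0]=16

Derivation:
vaddr = 137 = 0b010001001
Split: l1_idx=1, l2_idx=0, offset=9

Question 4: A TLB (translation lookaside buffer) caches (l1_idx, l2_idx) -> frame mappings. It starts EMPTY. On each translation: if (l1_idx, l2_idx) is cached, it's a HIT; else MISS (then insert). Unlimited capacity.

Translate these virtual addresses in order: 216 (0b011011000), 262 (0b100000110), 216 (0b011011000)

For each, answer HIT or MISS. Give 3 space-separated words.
vaddr=216: (1,5) not in TLB -> MISS, insert
vaddr=262: (2,0) not in TLB -> MISS, insert
vaddr=216: (1,5) in TLB -> HIT

Answer: MISS MISS HIT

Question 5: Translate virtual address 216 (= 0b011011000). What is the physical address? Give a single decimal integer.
Answer: 1512

Derivation:
vaddr = 216 = 0b011011000
Split: l1_idx=1, l2_idx=5, offset=8
L1[1] = 1
L2[1][5] = 94
paddr = 94 * 16 + 8 = 1512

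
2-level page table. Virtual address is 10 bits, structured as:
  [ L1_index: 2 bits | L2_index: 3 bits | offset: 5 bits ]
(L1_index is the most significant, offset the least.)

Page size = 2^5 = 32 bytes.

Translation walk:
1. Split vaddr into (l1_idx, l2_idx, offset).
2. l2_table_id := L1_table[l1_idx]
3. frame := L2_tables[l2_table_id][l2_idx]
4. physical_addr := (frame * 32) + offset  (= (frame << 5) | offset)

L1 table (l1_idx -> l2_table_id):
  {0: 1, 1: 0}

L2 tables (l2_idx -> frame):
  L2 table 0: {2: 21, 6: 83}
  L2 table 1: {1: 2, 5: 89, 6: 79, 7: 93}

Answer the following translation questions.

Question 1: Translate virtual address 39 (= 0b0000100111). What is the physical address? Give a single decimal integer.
vaddr = 39 = 0b0000100111
Split: l1_idx=0, l2_idx=1, offset=7
L1[0] = 1
L2[1][1] = 2
paddr = 2 * 32 + 7 = 71

Answer: 71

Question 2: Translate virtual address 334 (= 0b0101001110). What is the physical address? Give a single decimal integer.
Answer: 686

Derivation:
vaddr = 334 = 0b0101001110
Split: l1_idx=1, l2_idx=2, offset=14
L1[1] = 0
L2[0][2] = 21
paddr = 21 * 32 + 14 = 686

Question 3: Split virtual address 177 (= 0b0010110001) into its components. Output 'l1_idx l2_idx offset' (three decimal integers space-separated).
vaddr = 177 = 0b0010110001
  top 2 bits -> l1_idx = 0
  next 3 bits -> l2_idx = 5
  bottom 5 bits -> offset = 17

Answer: 0 5 17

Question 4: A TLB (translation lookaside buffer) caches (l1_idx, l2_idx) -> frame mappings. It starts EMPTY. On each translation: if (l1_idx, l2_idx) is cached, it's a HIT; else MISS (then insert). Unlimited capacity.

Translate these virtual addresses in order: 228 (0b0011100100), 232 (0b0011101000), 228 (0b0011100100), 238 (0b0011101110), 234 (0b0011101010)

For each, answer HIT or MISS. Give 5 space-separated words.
Answer: MISS HIT HIT HIT HIT

Derivation:
vaddr=228: (0,7) not in TLB -> MISS, insert
vaddr=232: (0,7) in TLB -> HIT
vaddr=228: (0,7) in TLB -> HIT
vaddr=238: (0,7) in TLB -> HIT
vaddr=234: (0,7) in TLB -> HIT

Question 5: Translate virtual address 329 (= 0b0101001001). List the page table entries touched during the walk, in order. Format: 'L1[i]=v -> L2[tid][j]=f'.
vaddr = 329 = 0b0101001001
Split: l1_idx=1, l2_idx=2, offset=9

Answer: L1[1]=0 -> L2[0][2]=21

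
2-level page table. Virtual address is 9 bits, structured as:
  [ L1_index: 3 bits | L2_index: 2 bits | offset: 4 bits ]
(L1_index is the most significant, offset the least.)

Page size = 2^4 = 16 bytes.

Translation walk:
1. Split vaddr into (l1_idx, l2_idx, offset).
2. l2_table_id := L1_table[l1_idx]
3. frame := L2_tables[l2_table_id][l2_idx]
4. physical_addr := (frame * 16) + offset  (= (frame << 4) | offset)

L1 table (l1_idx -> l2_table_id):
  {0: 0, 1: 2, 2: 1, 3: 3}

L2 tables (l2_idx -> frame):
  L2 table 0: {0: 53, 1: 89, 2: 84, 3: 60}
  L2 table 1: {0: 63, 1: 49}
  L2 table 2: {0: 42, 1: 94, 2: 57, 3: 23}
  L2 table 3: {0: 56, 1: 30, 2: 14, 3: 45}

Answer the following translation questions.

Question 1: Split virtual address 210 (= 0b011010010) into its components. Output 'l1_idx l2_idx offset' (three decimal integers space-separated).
Answer: 3 1 2

Derivation:
vaddr = 210 = 0b011010010
  top 3 bits -> l1_idx = 3
  next 2 bits -> l2_idx = 1
  bottom 4 bits -> offset = 2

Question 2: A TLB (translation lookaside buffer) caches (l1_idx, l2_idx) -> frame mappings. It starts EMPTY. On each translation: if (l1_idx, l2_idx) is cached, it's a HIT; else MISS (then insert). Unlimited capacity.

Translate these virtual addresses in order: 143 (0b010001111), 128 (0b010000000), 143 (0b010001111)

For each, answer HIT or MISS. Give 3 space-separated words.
Answer: MISS HIT HIT

Derivation:
vaddr=143: (2,0) not in TLB -> MISS, insert
vaddr=128: (2,0) in TLB -> HIT
vaddr=143: (2,0) in TLB -> HIT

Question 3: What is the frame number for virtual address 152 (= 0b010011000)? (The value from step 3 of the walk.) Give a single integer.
Answer: 49

Derivation:
vaddr = 152: l1_idx=2, l2_idx=1
L1[2] = 1; L2[1][1] = 49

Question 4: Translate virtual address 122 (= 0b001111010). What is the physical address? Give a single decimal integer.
vaddr = 122 = 0b001111010
Split: l1_idx=1, l2_idx=3, offset=10
L1[1] = 2
L2[2][3] = 23
paddr = 23 * 16 + 10 = 378

Answer: 378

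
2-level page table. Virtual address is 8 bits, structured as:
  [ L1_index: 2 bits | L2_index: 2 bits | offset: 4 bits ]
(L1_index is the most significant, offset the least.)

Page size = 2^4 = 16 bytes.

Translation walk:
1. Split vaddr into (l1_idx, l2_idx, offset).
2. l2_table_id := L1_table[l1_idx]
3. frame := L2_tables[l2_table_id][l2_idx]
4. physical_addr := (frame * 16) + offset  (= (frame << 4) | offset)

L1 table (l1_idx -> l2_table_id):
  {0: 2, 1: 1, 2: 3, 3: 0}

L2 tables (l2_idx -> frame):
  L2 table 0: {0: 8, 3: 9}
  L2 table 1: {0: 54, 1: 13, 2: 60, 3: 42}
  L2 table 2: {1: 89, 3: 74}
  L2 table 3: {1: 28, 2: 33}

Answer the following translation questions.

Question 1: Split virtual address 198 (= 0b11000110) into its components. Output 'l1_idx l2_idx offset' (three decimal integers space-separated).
vaddr = 198 = 0b11000110
  top 2 bits -> l1_idx = 3
  next 2 bits -> l2_idx = 0
  bottom 4 bits -> offset = 6

Answer: 3 0 6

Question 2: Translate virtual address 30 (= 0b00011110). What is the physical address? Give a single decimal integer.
Answer: 1438

Derivation:
vaddr = 30 = 0b00011110
Split: l1_idx=0, l2_idx=1, offset=14
L1[0] = 2
L2[2][1] = 89
paddr = 89 * 16 + 14 = 1438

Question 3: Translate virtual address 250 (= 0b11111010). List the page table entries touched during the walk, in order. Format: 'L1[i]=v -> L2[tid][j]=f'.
vaddr = 250 = 0b11111010
Split: l1_idx=3, l2_idx=3, offset=10

Answer: L1[3]=0 -> L2[0][3]=9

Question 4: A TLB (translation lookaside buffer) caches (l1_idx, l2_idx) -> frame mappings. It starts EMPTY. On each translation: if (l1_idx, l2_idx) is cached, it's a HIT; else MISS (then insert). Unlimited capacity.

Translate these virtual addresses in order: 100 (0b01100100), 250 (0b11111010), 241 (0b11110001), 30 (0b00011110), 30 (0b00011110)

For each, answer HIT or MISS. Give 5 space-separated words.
vaddr=100: (1,2) not in TLB -> MISS, insert
vaddr=250: (3,3) not in TLB -> MISS, insert
vaddr=241: (3,3) in TLB -> HIT
vaddr=30: (0,1) not in TLB -> MISS, insert
vaddr=30: (0,1) in TLB -> HIT

Answer: MISS MISS HIT MISS HIT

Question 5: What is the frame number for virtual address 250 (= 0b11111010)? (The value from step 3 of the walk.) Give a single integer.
vaddr = 250: l1_idx=3, l2_idx=3
L1[3] = 0; L2[0][3] = 9

Answer: 9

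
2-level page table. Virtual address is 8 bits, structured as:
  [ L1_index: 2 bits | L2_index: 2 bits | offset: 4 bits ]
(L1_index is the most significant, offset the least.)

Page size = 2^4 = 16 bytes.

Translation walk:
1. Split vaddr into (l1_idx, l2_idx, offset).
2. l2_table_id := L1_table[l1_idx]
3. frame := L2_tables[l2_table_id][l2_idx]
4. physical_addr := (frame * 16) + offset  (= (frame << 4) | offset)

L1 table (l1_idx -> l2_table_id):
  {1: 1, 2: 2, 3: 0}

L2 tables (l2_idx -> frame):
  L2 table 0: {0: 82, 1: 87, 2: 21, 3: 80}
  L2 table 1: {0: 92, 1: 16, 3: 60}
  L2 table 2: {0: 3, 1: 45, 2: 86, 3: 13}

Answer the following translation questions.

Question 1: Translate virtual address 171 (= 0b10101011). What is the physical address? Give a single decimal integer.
Answer: 1387

Derivation:
vaddr = 171 = 0b10101011
Split: l1_idx=2, l2_idx=2, offset=11
L1[2] = 2
L2[2][2] = 86
paddr = 86 * 16 + 11 = 1387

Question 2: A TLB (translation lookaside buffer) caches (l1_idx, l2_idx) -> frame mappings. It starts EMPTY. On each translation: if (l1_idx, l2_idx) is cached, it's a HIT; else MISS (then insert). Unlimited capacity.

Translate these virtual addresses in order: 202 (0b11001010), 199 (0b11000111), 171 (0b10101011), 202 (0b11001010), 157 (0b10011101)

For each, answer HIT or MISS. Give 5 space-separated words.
vaddr=202: (3,0) not in TLB -> MISS, insert
vaddr=199: (3,0) in TLB -> HIT
vaddr=171: (2,2) not in TLB -> MISS, insert
vaddr=202: (3,0) in TLB -> HIT
vaddr=157: (2,1) not in TLB -> MISS, insert

Answer: MISS HIT MISS HIT MISS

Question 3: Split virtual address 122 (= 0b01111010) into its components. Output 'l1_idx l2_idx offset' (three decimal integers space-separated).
Answer: 1 3 10

Derivation:
vaddr = 122 = 0b01111010
  top 2 bits -> l1_idx = 1
  next 2 bits -> l2_idx = 3
  bottom 4 bits -> offset = 10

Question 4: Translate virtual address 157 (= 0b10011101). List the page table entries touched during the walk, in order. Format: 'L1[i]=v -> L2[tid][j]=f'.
vaddr = 157 = 0b10011101
Split: l1_idx=2, l2_idx=1, offset=13

Answer: L1[2]=2 -> L2[2][1]=45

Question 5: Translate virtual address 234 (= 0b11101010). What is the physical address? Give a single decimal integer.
vaddr = 234 = 0b11101010
Split: l1_idx=3, l2_idx=2, offset=10
L1[3] = 0
L2[0][2] = 21
paddr = 21 * 16 + 10 = 346

Answer: 346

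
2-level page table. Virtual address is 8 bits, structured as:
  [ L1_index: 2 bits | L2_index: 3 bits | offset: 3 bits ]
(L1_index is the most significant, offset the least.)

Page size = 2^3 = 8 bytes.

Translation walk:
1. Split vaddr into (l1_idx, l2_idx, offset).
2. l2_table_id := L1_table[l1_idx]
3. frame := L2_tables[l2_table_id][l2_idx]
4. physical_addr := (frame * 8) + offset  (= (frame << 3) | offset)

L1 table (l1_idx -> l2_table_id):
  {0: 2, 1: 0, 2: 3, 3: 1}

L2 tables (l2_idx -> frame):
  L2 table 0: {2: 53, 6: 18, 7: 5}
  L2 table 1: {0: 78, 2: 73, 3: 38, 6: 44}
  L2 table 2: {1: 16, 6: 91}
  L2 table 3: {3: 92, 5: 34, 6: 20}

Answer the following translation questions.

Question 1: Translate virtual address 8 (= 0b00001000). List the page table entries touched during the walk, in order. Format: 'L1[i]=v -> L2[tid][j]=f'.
Answer: L1[0]=2 -> L2[2][1]=16

Derivation:
vaddr = 8 = 0b00001000
Split: l1_idx=0, l2_idx=1, offset=0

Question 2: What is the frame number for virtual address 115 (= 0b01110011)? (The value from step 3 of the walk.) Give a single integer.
vaddr = 115: l1_idx=1, l2_idx=6
L1[1] = 0; L2[0][6] = 18

Answer: 18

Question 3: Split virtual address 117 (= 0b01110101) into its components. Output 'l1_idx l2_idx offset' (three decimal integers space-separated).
Answer: 1 6 5

Derivation:
vaddr = 117 = 0b01110101
  top 2 bits -> l1_idx = 1
  next 3 bits -> l2_idx = 6
  bottom 3 bits -> offset = 5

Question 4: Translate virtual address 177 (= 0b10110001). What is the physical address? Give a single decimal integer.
vaddr = 177 = 0b10110001
Split: l1_idx=2, l2_idx=6, offset=1
L1[2] = 3
L2[3][6] = 20
paddr = 20 * 8 + 1 = 161

Answer: 161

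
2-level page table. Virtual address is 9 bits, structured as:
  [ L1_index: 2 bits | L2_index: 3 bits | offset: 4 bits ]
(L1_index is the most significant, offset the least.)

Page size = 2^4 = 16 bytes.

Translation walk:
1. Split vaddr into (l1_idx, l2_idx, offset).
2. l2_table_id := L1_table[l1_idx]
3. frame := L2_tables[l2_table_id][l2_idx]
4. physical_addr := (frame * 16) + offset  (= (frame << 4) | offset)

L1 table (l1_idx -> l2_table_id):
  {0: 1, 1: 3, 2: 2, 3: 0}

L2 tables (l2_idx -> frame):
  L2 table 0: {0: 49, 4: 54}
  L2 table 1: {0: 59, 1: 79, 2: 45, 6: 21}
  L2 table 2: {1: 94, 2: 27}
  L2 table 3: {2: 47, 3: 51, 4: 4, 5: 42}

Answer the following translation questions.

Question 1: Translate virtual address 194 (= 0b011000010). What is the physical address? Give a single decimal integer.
vaddr = 194 = 0b011000010
Split: l1_idx=1, l2_idx=4, offset=2
L1[1] = 3
L2[3][4] = 4
paddr = 4 * 16 + 2 = 66

Answer: 66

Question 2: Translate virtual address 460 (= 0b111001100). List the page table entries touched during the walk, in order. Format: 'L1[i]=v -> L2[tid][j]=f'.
vaddr = 460 = 0b111001100
Split: l1_idx=3, l2_idx=4, offset=12

Answer: L1[3]=0 -> L2[0][4]=54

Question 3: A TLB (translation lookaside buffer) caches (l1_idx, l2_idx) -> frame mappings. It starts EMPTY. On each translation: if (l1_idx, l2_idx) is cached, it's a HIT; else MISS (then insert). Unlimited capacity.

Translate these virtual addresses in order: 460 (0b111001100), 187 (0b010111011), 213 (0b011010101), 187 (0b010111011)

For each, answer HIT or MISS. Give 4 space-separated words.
vaddr=460: (3,4) not in TLB -> MISS, insert
vaddr=187: (1,3) not in TLB -> MISS, insert
vaddr=213: (1,5) not in TLB -> MISS, insert
vaddr=187: (1,3) in TLB -> HIT

Answer: MISS MISS MISS HIT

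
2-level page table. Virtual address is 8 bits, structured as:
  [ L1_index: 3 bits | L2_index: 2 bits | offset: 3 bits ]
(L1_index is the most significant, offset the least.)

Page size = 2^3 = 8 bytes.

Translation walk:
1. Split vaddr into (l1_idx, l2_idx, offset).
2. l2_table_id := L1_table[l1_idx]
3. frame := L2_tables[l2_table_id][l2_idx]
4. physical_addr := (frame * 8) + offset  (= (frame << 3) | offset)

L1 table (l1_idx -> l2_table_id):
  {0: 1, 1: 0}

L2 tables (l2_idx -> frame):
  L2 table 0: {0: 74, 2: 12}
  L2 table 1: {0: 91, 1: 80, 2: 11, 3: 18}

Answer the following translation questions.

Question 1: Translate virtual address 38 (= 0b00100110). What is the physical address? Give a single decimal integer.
vaddr = 38 = 0b00100110
Split: l1_idx=1, l2_idx=0, offset=6
L1[1] = 0
L2[0][0] = 74
paddr = 74 * 8 + 6 = 598

Answer: 598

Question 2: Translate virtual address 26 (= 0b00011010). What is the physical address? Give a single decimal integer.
vaddr = 26 = 0b00011010
Split: l1_idx=0, l2_idx=3, offset=2
L1[0] = 1
L2[1][3] = 18
paddr = 18 * 8 + 2 = 146

Answer: 146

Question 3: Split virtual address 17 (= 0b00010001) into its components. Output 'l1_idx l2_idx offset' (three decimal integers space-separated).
Answer: 0 2 1

Derivation:
vaddr = 17 = 0b00010001
  top 3 bits -> l1_idx = 0
  next 2 bits -> l2_idx = 2
  bottom 3 bits -> offset = 1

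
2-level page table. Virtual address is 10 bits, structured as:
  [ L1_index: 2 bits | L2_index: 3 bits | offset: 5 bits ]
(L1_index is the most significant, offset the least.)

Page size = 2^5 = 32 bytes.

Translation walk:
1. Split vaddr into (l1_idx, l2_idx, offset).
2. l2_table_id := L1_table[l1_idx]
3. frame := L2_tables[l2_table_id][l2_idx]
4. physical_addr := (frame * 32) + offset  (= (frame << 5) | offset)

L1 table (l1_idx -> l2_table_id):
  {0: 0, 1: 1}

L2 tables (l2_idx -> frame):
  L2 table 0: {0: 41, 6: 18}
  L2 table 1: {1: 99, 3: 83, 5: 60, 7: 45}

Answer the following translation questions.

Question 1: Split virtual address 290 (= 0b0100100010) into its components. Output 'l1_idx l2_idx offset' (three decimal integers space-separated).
vaddr = 290 = 0b0100100010
  top 2 bits -> l1_idx = 1
  next 3 bits -> l2_idx = 1
  bottom 5 bits -> offset = 2

Answer: 1 1 2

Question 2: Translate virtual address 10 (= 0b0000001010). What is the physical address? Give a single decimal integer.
Answer: 1322

Derivation:
vaddr = 10 = 0b0000001010
Split: l1_idx=0, l2_idx=0, offset=10
L1[0] = 0
L2[0][0] = 41
paddr = 41 * 32 + 10 = 1322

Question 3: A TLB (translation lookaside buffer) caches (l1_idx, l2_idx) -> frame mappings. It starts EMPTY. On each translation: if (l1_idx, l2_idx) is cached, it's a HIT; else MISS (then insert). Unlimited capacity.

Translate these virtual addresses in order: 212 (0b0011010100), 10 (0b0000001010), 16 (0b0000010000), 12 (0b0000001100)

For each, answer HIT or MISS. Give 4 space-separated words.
Answer: MISS MISS HIT HIT

Derivation:
vaddr=212: (0,6) not in TLB -> MISS, insert
vaddr=10: (0,0) not in TLB -> MISS, insert
vaddr=16: (0,0) in TLB -> HIT
vaddr=12: (0,0) in TLB -> HIT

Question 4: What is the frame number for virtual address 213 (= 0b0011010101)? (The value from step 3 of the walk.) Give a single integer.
vaddr = 213: l1_idx=0, l2_idx=6
L1[0] = 0; L2[0][6] = 18

Answer: 18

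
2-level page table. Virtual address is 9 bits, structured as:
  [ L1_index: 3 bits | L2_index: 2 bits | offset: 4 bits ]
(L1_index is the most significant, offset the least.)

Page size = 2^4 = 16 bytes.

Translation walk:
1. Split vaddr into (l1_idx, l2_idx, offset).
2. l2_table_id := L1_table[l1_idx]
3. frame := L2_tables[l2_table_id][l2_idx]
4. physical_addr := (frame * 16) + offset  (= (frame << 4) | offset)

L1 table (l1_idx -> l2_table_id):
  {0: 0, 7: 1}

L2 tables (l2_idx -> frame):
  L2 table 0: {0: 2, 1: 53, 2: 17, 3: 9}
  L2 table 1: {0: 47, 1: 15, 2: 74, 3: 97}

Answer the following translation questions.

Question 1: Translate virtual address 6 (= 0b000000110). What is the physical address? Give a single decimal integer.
Answer: 38

Derivation:
vaddr = 6 = 0b000000110
Split: l1_idx=0, l2_idx=0, offset=6
L1[0] = 0
L2[0][0] = 2
paddr = 2 * 16 + 6 = 38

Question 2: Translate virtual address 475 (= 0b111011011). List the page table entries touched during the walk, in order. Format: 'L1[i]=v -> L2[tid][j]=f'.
Answer: L1[7]=1 -> L2[1][1]=15

Derivation:
vaddr = 475 = 0b111011011
Split: l1_idx=7, l2_idx=1, offset=11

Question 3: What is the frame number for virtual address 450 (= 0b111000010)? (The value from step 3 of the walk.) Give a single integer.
vaddr = 450: l1_idx=7, l2_idx=0
L1[7] = 1; L2[1][0] = 47

Answer: 47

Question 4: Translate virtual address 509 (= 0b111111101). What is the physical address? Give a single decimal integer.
Answer: 1565

Derivation:
vaddr = 509 = 0b111111101
Split: l1_idx=7, l2_idx=3, offset=13
L1[7] = 1
L2[1][3] = 97
paddr = 97 * 16 + 13 = 1565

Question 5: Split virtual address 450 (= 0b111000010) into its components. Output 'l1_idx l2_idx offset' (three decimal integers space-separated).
vaddr = 450 = 0b111000010
  top 3 bits -> l1_idx = 7
  next 2 bits -> l2_idx = 0
  bottom 4 bits -> offset = 2

Answer: 7 0 2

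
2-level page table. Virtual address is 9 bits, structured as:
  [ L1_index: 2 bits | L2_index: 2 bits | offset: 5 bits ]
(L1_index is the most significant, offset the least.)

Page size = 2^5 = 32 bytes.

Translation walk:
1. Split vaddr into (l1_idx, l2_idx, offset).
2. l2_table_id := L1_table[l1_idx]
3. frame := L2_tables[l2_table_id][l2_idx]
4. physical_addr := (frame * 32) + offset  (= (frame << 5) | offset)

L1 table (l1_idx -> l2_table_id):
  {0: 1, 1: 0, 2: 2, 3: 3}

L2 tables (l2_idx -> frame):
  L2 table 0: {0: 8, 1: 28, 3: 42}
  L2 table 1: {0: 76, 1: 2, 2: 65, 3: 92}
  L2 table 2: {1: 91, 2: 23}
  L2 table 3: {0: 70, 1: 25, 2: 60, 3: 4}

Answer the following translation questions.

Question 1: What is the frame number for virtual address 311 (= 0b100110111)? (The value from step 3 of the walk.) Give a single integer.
Answer: 91

Derivation:
vaddr = 311: l1_idx=2, l2_idx=1
L1[2] = 2; L2[2][1] = 91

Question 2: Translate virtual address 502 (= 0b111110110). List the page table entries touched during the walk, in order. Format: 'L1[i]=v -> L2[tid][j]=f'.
Answer: L1[3]=3 -> L2[3][3]=4

Derivation:
vaddr = 502 = 0b111110110
Split: l1_idx=3, l2_idx=3, offset=22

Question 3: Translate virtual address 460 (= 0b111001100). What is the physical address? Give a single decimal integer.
Answer: 1932

Derivation:
vaddr = 460 = 0b111001100
Split: l1_idx=3, l2_idx=2, offset=12
L1[3] = 3
L2[3][2] = 60
paddr = 60 * 32 + 12 = 1932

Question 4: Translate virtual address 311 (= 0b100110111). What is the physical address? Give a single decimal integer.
Answer: 2935

Derivation:
vaddr = 311 = 0b100110111
Split: l1_idx=2, l2_idx=1, offset=23
L1[2] = 2
L2[2][1] = 91
paddr = 91 * 32 + 23 = 2935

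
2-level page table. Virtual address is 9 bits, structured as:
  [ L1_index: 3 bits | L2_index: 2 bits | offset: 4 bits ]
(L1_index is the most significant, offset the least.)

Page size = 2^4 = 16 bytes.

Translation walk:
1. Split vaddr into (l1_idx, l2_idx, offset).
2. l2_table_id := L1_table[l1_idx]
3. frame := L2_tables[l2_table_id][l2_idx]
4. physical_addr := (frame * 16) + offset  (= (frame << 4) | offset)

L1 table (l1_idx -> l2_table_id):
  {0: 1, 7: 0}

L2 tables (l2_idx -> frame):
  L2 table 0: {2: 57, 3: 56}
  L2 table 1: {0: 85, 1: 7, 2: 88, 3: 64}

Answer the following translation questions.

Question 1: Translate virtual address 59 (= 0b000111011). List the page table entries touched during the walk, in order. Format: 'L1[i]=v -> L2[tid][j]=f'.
Answer: L1[0]=1 -> L2[1][3]=64

Derivation:
vaddr = 59 = 0b000111011
Split: l1_idx=0, l2_idx=3, offset=11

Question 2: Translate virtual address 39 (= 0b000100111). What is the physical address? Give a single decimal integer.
Answer: 1415

Derivation:
vaddr = 39 = 0b000100111
Split: l1_idx=0, l2_idx=2, offset=7
L1[0] = 1
L2[1][2] = 88
paddr = 88 * 16 + 7 = 1415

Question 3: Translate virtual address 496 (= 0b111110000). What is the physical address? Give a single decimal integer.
Answer: 896

Derivation:
vaddr = 496 = 0b111110000
Split: l1_idx=7, l2_idx=3, offset=0
L1[7] = 0
L2[0][3] = 56
paddr = 56 * 16 + 0 = 896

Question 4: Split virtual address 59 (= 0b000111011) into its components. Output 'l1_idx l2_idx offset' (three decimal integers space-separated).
Answer: 0 3 11

Derivation:
vaddr = 59 = 0b000111011
  top 3 bits -> l1_idx = 0
  next 2 bits -> l2_idx = 3
  bottom 4 bits -> offset = 11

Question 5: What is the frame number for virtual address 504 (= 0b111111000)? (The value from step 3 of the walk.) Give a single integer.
Answer: 56

Derivation:
vaddr = 504: l1_idx=7, l2_idx=3
L1[7] = 0; L2[0][3] = 56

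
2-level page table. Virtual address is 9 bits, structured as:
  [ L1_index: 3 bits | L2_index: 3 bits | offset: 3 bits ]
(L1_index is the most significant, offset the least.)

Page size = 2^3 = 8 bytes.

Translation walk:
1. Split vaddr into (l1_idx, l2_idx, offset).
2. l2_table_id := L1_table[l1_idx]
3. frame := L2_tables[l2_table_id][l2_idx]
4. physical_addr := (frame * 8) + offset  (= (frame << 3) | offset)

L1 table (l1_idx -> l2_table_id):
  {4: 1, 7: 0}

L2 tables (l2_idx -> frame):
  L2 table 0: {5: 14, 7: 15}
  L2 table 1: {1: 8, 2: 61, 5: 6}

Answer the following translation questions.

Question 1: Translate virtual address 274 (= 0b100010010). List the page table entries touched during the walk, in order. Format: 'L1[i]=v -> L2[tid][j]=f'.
vaddr = 274 = 0b100010010
Split: l1_idx=4, l2_idx=2, offset=2

Answer: L1[4]=1 -> L2[1][2]=61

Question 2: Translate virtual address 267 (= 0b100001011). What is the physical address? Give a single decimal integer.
vaddr = 267 = 0b100001011
Split: l1_idx=4, l2_idx=1, offset=3
L1[4] = 1
L2[1][1] = 8
paddr = 8 * 8 + 3 = 67

Answer: 67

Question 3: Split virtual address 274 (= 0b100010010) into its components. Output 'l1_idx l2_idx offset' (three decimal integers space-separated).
Answer: 4 2 2

Derivation:
vaddr = 274 = 0b100010010
  top 3 bits -> l1_idx = 4
  next 3 bits -> l2_idx = 2
  bottom 3 bits -> offset = 2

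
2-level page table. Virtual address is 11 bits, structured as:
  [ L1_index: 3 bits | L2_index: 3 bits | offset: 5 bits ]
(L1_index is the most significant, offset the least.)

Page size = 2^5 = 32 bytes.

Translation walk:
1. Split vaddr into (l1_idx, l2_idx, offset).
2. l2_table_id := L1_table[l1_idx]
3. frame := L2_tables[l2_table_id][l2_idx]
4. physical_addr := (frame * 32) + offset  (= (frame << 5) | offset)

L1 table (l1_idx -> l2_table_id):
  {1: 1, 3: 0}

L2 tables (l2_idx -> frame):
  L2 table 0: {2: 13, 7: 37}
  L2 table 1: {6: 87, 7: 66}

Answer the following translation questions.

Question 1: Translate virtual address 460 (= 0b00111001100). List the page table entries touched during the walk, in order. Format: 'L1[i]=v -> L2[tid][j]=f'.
Answer: L1[1]=1 -> L2[1][6]=87

Derivation:
vaddr = 460 = 0b00111001100
Split: l1_idx=1, l2_idx=6, offset=12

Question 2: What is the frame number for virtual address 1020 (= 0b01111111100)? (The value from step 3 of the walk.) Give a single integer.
Answer: 37

Derivation:
vaddr = 1020: l1_idx=3, l2_idx=7
L1[3] = 0; L2[0][7] = 37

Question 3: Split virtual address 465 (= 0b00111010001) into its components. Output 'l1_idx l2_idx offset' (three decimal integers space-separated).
Answer: 1 6 17

Derivation:
vaddr = 465 = 0b00111010001
  top 3 bits -> l1_idx = 1
  next 3 bits -> l2_idx = 6
  bottom 5 bits -> offset = 17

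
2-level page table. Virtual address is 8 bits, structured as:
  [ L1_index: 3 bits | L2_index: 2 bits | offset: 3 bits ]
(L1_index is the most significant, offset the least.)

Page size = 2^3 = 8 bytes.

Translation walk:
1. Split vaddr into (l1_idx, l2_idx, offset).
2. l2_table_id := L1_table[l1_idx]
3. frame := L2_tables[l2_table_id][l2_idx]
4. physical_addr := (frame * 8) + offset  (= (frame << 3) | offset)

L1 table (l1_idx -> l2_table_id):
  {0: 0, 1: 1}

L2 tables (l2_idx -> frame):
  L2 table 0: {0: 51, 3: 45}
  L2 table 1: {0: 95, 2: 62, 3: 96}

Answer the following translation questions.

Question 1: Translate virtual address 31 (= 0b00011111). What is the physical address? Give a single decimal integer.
Answer: 367

Derivation:
vaddr = 31 = 0b00011111
Split: l1_idx=0, l2_idx=3, offset=7
L1[0] = 0
L2[0][3] = 45
paddr = 45 * 8 + 7 = 367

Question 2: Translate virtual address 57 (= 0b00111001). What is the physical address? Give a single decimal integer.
Answer: 769

Derivation:
vaddr = 57 = 0b00111001
Split: l1_idx=1, l2_idx=3, offset=1
L1[1] = 1
L2[1][3] = 96
paddr = 96 * 8 + 1 = 769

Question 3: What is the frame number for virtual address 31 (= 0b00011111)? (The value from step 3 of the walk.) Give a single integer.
Answer: 45

Derivation:
vaddr = 31: l1_idx=0, l2_idx=3
L1[0] = 0; L2[0][3] = 45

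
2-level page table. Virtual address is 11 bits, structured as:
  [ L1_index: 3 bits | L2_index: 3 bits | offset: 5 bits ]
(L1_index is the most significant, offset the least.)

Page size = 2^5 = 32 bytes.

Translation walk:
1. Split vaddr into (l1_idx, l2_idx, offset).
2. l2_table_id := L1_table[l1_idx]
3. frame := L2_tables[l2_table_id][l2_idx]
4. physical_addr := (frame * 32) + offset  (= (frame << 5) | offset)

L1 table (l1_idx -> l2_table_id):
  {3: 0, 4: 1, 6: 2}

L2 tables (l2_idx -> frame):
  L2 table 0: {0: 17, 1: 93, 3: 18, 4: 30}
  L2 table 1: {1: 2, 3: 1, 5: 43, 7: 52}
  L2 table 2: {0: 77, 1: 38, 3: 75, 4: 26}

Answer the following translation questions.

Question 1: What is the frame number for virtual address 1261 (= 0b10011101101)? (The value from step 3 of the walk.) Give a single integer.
vaddr = 1261: l1_idx=4, l2_idx=7
L1[4] = 1; L2[1][7] = 52

Answer: 52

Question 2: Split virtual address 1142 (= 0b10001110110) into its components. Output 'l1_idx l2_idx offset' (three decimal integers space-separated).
vaddr = 1142 = 0b10001110110
  top 3 bits -> l1_idx = 4
  next 3 bits -> l2_idx = 3
  bottom 5 bits -> offset = 22

Answer: 4 3 22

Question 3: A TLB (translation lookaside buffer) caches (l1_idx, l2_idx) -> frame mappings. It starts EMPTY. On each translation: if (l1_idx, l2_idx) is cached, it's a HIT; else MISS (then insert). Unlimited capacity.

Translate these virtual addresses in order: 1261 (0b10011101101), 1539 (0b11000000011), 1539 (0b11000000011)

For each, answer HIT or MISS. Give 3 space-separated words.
Answer: MISS MISS HIT

Derivation:
vaddr=1261: (4,7) not in TLB -> MISS, insert
vaddr=1539: (6,0) not in TLB -> MISS, insert
vaddr=1539: (6,0) in TLB -> HIT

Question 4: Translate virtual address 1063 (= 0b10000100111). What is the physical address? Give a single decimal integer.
Answer: 71

Derivation:
vaddr = 1063 = 0b10000100111
Split: l1_idx=4, l2_idx=1, offset=7
L1[4] = 1
L2[1][1] = 2
paddr = 2 * 32 + 7 = 71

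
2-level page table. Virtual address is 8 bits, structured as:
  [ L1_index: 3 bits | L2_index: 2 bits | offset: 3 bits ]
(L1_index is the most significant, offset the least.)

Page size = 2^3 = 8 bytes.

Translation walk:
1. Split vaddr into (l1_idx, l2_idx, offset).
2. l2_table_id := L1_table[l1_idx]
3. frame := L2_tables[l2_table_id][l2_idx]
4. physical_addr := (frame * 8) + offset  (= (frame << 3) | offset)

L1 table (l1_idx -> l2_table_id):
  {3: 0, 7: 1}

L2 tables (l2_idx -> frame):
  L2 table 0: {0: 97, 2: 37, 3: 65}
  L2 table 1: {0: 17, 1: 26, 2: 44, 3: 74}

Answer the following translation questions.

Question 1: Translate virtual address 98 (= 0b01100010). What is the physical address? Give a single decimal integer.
Answer: 778

Derivation:
vaddr = 98 = 0b01100010
Split: l1_idx=3, l2_idx=0, offset=2
L1[3] = 0
L2[0][0] = 97
paddr = 97 * 8 + 2 = 778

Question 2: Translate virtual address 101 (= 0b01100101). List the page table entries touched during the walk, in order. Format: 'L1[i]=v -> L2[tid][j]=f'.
Answer: L1[3]=0 -> L2[0][0]=97

Derivation:
vaddr = 101 = 0b01100101
Split: l1_idx=3, l2_idx=0, offset=5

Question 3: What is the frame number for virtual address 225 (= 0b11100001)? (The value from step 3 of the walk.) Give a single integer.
Answer: 17

Derivation:
vaddr = 225: l1_idx=7, l2_idx=0
L1[7] = 1; L2[1][0] = 17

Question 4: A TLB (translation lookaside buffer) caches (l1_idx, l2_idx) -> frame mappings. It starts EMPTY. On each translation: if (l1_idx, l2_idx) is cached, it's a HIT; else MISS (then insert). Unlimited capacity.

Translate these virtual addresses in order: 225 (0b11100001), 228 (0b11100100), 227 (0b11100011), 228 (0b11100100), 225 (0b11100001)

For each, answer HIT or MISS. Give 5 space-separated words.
Answer: MISS HIT HIT HIT HIT

Derivation:
vaddr=225: (7,0) not in TLB -> MISS, insert
vaddr=228: (7,0) in TLB -> HIT
vaddr=227: (7,0) in TLB -> HIT
vaddr=228: (7,0) in TLB -> HIT
vaddr=225: (7,0) in TLB -> HIT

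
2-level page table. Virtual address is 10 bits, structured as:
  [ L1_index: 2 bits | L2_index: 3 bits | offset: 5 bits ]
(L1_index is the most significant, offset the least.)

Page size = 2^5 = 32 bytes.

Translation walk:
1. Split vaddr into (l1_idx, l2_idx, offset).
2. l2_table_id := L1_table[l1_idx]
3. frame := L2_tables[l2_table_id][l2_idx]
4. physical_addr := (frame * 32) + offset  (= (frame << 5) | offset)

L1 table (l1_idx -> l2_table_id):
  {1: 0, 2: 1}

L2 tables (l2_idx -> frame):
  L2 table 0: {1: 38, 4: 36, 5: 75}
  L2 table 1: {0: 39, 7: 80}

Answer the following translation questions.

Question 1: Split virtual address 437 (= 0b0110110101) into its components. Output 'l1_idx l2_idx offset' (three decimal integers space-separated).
vaddr = 437 = 0b0110110101
  top 2 bits -> l1_idx = 1
  next 3 bits -> l2_idx = 5
  bottom 5 bits -> offset = 21

Answer: 1 5 21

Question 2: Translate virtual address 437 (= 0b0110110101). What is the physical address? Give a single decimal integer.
Answer: 2421

Derivation:
vaddr = 437 = 0b0110110101
Split: l1_idx=1, l2_idx=5, offset=21
L1[1] = 0
L2[0][5] = 75
paddr = 75 * 32 + 21 = 2421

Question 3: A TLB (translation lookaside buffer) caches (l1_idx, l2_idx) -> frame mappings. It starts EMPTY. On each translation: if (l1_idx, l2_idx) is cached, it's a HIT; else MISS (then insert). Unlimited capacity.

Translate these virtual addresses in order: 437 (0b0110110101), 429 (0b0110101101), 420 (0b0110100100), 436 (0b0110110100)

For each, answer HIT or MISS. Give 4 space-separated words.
Answer: MISS HIT HIT HIT

Derivation:
vaddr=437: (1,5) not in TLB -> MISS, insert
vaddr=429: (1,5) in TLB -> HIT
vaddr=420: (1,5) in TLB -> HIT
vaddr=436: (1,5) in TLB -> HIT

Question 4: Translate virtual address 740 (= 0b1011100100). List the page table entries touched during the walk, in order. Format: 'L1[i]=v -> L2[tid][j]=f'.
Answer: L1[2]=1 -> L2[1][7]=80

Derivation:
vaddr = 740 = 0b1011100100
Split: l1_idx=2, l2_idx=7, offset=4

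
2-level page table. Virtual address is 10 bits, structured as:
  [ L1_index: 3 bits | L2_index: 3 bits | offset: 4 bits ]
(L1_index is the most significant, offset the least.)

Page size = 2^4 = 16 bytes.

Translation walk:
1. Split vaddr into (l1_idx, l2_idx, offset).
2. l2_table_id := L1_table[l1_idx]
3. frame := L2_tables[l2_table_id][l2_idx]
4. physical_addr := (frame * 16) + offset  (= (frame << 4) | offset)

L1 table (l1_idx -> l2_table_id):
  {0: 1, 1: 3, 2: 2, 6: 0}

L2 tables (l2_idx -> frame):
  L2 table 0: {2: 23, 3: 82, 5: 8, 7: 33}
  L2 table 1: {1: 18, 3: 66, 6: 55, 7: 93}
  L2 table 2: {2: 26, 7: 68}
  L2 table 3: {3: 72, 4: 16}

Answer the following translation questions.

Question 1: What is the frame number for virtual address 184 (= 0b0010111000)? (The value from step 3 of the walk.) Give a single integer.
vaddr = 184: l1_idx=1, l2_idx=3
L1[1] = 3; L2[3][3] = 72

Answer: 72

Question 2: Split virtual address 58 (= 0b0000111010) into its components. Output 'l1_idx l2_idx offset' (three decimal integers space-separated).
Answer: 0 3 10

Derivation:
vaddr = 58 = 0b0000111010
  top 3 bits -> l1_idx = 0
  next 3 bits -> l2_idx = 3
  bottom 4 bits -> offset = 10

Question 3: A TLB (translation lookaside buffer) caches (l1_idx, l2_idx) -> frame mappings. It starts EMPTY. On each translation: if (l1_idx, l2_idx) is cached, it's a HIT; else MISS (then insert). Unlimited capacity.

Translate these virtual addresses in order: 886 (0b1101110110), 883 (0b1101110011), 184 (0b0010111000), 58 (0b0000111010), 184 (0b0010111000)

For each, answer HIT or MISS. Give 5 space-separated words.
vaddr=886: (6,7) not in TLB -> MISS, insert
vaddr=883: (6,7) in TLB -> HIT
vaddr=184: (1,3) not in TLB -> MISS, insert
vaddr=58: (0,3) not in TLB -> MISS, insert
vaddr=184: (1,3) in TLB -> HIT

Answer: MISS HIT MISS MISS HIT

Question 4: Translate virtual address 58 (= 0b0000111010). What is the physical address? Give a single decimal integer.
Answer: 1066

Derivation:
vaddr = 58 = 0b0000111010
Split: l1_idx=0, l2_idx=3, offset=10
L1[0] = 1
L2[1][3] = 66
paddr = 66 * 16 + 10 = 1066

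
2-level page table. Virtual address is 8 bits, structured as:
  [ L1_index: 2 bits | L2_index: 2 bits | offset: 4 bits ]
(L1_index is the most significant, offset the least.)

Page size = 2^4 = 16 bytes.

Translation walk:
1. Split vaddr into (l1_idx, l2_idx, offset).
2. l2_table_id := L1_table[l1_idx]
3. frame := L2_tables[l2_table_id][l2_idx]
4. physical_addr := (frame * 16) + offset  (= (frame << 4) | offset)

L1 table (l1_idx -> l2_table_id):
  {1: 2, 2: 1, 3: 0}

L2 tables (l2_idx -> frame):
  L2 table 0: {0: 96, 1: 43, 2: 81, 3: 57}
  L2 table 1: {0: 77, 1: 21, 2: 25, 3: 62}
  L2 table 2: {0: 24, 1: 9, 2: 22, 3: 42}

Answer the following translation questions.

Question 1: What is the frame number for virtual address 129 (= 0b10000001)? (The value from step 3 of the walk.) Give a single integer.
vaddr = 129: l1_idx=2, l2_idx=0
L1[2] = 1; L2[1][0] = 77

Answer: 77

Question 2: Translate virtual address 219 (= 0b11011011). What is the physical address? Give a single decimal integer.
vaddr = 219 = 0b11011011
Split: l1_idx=3, l2_idx=1, offset=11
L1[3] = 0
L2[0][1] = 43
paddr = 43 * 16 + 11 = 699

Answer: 699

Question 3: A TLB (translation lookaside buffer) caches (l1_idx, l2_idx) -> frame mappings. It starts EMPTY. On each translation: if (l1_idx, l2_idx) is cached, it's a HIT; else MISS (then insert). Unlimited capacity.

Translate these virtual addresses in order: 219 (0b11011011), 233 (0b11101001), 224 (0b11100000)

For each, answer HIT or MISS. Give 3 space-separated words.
Answer: MISS MISS HIT

Derivation:
vaddr=219: (3,1) not in TLB -> MISS, insert
vaddr=233: (3,2) not in TLB -> MISS, insert
vaddr=224: (3,2) in TLB -> HIT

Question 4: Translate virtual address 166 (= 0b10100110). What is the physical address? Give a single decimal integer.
Answer: 406

Derivation:
vaddr = 166 = 0b10100110
Split: l1_idx=2, l2_idx=2, offset=6
L1[2] = 1
L2[1][2] = 25
paddr = 25 * 16 + 6 = 406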